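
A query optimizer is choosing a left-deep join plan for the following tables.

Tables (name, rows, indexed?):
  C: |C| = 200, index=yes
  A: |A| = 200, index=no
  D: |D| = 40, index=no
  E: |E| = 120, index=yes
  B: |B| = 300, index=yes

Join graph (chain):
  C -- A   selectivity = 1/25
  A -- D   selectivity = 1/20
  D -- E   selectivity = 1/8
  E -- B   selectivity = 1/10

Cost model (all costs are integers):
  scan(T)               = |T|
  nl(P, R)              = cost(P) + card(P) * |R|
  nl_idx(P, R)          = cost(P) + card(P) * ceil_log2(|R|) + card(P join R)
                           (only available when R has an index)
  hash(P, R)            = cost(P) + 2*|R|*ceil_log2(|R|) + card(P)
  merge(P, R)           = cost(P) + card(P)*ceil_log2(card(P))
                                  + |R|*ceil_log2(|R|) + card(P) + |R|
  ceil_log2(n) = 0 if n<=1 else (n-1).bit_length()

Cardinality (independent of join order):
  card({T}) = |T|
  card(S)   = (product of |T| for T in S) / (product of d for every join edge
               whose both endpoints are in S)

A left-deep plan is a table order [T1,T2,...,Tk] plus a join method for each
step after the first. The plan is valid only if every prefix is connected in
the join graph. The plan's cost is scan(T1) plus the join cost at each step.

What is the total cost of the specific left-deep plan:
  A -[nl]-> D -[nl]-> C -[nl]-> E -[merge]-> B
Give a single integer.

step 1: scan A: cost=200, card=200
step 2: join D via nl
    card(P join D) = 200*40/(20) = 400
    cost = 200 + 200*40 = 8200
step 3: join C via nl
    card(P join C) = 400*200/(25) = 3200
    cost = 8200 + 400*200 = 88200
step 4: join E via nl
    card(P join E) = 3200*120/(8) = 48000
    cost = 88200 + 3200*120 = 472200
step 5: join B via merge
    card(P join B) = 48000*300/(10) = 1440000
    cost = 472200 + 48000*16 + 300*9 + 48000 + 300 = 1291200

1291200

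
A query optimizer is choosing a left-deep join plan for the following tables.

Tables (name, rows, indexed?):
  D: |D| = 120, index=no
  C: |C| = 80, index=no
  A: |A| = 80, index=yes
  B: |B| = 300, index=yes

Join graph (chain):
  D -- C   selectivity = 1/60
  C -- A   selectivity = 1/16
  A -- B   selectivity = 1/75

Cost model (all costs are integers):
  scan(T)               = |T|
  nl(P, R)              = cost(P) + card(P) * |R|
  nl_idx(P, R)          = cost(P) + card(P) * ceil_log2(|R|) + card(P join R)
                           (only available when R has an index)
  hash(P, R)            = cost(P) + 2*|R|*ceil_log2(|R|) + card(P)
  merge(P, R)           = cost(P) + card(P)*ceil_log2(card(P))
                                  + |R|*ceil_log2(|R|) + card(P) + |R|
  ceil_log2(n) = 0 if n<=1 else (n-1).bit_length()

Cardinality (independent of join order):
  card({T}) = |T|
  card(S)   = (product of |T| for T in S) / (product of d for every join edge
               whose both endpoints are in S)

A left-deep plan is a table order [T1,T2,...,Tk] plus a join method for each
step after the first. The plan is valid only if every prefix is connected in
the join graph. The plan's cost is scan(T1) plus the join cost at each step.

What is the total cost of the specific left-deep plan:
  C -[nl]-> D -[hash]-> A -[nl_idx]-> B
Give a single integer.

21360

step 1: scan C: cost=80, card=80
step 2: join D via nl
    card(P join D) = 80*120/(60) = 160
    cost = 80 + 80*120 = 9680
step 3: join A via hash
    card(P join A) = 160*80/(16) = 800
    cost = 9680 + 2*80*7 + 160 = 10960
step 4: join B via nl_idx
    card(P join B) = 800*300/(75) = 3200
    cost = 10960 + 800*9 + 3200 = 21360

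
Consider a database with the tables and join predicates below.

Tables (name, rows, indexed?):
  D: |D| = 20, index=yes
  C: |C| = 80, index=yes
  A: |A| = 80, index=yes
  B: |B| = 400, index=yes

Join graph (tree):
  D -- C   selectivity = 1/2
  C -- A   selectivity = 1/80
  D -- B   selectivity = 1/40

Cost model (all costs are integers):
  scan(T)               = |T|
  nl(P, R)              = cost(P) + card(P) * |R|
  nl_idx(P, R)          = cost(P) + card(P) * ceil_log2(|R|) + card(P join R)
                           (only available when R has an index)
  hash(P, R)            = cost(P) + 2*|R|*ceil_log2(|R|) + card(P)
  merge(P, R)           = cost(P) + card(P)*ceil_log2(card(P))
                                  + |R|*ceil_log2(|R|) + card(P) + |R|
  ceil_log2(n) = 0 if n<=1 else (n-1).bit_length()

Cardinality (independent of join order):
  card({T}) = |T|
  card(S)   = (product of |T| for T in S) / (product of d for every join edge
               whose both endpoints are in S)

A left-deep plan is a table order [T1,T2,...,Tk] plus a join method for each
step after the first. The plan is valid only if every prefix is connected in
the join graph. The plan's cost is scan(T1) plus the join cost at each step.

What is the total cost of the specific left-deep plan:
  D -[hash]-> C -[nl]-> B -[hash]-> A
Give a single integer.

step 1: scan D: cost=20, card=20
step 2: join C via hash
    card(P join C) = 20*80/(2) = 800
    cost = 20 + 2*80*7 + 20 = 1160
step 3: join B via nl
    card(P join B) = 800*400/(40) = 8000
    cost = 1160 + 800*400 = 321160
step 4: join A via hash
    card(P join A) = 8000*80/(80) = 8000
    cost = 321160 + 2*80*7 + 8000 = 330280

330280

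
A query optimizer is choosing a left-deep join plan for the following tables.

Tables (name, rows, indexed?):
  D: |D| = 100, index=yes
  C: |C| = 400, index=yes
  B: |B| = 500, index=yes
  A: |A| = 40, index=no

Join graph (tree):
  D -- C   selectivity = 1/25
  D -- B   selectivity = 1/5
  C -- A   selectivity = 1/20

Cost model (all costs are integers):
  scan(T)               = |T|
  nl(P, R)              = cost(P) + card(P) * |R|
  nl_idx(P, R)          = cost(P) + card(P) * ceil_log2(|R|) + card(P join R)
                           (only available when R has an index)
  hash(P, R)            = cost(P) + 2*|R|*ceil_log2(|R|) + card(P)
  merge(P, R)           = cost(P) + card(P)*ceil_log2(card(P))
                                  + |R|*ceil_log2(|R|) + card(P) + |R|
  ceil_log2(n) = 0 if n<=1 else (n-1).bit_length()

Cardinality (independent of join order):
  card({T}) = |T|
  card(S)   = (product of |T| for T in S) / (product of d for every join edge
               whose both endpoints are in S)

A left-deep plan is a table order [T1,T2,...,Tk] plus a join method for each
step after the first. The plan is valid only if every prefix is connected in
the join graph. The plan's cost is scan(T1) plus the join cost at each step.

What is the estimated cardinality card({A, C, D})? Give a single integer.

3200

Tables in S: A(40), C(400), D(100)
Edges inside S: D-C(d=25), C-A(d=20)
numerator = 40 * 400 * 100 = 1600000
denominator = 25 * 20 = 500
card(S) = 1600000 / 500 = 3200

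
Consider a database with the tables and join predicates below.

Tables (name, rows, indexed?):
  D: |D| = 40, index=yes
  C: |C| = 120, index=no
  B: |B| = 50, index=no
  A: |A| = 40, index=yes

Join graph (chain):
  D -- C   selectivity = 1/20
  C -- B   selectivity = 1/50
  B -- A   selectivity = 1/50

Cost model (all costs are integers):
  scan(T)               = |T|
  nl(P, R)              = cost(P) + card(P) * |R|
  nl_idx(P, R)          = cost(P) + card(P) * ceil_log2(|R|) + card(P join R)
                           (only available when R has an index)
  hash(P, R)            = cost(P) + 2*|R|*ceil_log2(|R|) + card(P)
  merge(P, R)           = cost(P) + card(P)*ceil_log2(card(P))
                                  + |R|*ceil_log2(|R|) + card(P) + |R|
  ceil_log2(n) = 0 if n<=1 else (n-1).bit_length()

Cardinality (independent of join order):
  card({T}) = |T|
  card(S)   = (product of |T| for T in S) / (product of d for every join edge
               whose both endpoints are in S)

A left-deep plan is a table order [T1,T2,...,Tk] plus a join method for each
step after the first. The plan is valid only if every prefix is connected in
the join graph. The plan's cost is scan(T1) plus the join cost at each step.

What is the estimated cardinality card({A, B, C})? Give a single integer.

Tables in S: A(40), B(50), C(120)
Edges inside S: C-B(d=50), B-A(d=50)
numerator = 40 * 50 * 120 = 240000
denominator = 50 * 50 = 2500
card(S) = 240000 / 2500 = 96

96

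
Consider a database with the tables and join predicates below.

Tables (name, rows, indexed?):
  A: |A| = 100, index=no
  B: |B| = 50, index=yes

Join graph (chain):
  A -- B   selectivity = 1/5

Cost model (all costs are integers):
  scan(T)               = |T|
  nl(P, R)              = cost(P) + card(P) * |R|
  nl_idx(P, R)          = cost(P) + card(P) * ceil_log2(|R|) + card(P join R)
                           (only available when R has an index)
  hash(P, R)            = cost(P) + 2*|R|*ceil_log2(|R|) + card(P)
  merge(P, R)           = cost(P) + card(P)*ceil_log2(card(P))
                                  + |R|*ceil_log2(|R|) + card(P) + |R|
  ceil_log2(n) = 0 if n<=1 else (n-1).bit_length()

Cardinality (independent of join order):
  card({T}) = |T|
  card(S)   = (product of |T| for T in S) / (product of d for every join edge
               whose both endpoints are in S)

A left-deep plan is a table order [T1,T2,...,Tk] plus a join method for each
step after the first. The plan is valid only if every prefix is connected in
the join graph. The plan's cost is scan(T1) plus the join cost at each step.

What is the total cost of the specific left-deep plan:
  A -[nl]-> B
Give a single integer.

5100

step 1: scan A: cost=100, card=100
step 2: join B via nl
    card(P join B) = 100*50/(5) = 1000
    cost = 100 + 100*50 = 5100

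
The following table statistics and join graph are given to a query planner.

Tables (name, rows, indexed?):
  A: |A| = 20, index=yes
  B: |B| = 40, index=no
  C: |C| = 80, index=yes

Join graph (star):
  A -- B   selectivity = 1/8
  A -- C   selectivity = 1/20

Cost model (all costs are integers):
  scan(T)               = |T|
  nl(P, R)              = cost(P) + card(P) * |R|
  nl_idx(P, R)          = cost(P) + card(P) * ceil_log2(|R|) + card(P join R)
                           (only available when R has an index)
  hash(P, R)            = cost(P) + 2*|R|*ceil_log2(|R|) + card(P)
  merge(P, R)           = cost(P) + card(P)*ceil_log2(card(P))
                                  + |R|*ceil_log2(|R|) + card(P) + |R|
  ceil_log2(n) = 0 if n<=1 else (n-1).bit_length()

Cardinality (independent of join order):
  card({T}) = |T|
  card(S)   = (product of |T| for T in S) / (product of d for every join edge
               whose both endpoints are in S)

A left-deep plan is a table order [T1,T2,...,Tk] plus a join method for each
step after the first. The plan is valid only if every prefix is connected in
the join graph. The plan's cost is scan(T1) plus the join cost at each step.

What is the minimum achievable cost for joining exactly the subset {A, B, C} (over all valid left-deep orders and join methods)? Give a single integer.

800

Selinger DP over subsets of {A,B,C}:
  {A}: scan cost=20, card=20
  {B}: scan cost=40, card=40
  {C}: scan cost=80, card=80
  {AB}: card=100; try (A,hash)→280, (A,nl_idx)→340, (B,merge)→420, (A,merge)→440, (B,hash)→520, (B,nl)→820 …(+1); best=280 via (A,hash)
  {AC}: card=80; try (C,nl_idx)→240, (A,hash)→360, (A,nl_idx)→560, (C,merge)→780, (A,merge)→840, (C,hash)→1160 …(+2); best=240 via (C,nl_idx)
  {ABC}: card=400; try (B,hash)→800, (B,merge)→1160, (C,nl_idx)→1380, (C,hash)→1500, (C,merge)→1720, (B,nl)→3440 …(+1); best=800 via (B,hash)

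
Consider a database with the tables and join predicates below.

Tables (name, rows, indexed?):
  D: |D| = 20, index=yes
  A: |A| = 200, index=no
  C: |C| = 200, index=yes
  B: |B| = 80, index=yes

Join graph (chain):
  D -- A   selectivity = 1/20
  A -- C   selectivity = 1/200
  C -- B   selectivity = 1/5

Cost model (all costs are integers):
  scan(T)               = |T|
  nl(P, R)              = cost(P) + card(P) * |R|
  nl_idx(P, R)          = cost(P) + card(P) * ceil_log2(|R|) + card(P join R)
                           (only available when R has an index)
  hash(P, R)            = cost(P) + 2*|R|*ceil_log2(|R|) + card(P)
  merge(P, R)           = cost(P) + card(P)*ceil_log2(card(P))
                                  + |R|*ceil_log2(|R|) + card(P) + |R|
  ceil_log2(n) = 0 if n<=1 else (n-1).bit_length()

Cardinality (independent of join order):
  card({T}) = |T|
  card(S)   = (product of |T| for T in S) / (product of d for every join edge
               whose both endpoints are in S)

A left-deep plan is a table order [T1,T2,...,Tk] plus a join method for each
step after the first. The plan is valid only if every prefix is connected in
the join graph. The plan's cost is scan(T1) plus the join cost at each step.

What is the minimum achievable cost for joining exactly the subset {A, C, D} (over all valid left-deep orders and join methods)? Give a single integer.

2400

Selinger DP over subsets of {A,C,D}:
  {D}: scan cost=20, card=20
  {A}: scan cost=200, card=200
  {C}: scan cost=200, card=200
  {AD}: card=200; try (D,hash)→600, (D,nl_idx)→1400, (A,merge)→1940, (D,merge)→2120, (A,hash)→3240, (A,nl)→4020 …(+1); best=600 via (D,hash)
  {AC}: card=200; try (C,nl_idx)→2000, (C,hash)→3600, (A,hash)→3600, (C,merge)→3800, (A,merge)→3800, (C,nl)→40200 …(+1); best=2000 via (C,nl_idx)
  {ACD}: card=200; try (D,hash)→2400, (C,nl_idx)→2400, (D,nl_idx)→3200, (D,merge)→3920, (C,hash)→4000, (C,merge)→4200 …(+2); best=2400 via (D,hash)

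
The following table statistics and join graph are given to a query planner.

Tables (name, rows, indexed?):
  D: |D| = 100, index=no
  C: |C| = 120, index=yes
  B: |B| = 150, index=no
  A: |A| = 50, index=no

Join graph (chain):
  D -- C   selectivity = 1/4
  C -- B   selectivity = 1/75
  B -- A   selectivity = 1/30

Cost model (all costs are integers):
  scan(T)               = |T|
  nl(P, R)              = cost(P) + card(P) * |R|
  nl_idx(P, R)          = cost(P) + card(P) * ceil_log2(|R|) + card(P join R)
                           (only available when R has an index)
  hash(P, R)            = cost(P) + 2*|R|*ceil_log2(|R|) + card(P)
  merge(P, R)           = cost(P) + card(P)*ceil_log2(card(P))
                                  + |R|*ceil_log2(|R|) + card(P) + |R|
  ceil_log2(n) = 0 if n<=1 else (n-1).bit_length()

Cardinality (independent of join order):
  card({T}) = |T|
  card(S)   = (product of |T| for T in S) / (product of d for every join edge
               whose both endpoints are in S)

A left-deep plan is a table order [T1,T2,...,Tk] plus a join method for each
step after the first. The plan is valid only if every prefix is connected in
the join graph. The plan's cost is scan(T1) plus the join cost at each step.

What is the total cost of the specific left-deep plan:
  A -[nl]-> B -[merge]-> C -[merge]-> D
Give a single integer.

step 1: scan A: cost=50, card=50
step 2: join B via nl
    card(P join B) = 50*150/(30) = 250
    cost = 50 + 50*150 = 7550
step 3: join C via merge
    card(P join C) = 250*120/(75) = 400
    cost = 7550 + 250*8 + 120*7 + 250 + 120 = 10760
step 4: join D via merge
    card(P join D) = 400*100/(4) = 10000
    cost = 10760 + 400*9 + 100*7 + 400 + 100 = 15560

15560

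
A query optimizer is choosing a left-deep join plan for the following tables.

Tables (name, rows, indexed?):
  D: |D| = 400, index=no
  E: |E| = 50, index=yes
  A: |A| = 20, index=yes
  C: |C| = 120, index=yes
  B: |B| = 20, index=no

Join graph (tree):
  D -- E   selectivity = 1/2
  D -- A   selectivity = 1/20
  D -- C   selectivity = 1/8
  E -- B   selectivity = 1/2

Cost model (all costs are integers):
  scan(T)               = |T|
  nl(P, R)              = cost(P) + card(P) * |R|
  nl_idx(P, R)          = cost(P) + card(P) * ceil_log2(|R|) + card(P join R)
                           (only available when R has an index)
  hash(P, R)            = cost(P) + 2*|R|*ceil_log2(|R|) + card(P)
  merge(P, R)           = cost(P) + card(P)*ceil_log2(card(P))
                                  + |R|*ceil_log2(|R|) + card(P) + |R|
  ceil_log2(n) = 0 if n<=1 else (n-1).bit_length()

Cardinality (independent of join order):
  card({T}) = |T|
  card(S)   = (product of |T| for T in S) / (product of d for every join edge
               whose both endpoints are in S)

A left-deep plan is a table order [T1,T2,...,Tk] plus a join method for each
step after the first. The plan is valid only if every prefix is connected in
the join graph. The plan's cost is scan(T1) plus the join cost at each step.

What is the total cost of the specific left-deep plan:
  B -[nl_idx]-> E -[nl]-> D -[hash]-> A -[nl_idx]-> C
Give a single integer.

2500840

step 1: scan B: cost=20, card=20
step 2: join E via nl_idx
    card(P join E) = 20*50/(2) = 500
    cost = 20 + 20*6 + 500 = 640
step 3: join D via nl
    card(P join D) = 500*400/(2) = 100000
    cost = 640 + 500*400 = 200640
step 4: join A via hash
    card(P join A) = 100000*20/(20) = 100000
    cost = 200640 + 2*20*5 + 100000 = 300840
step 5: join C via nl_idx
    card(P join C) = 100000*120/(8) = 1500000
    cost = 300840 + 100000*7 + 1500000 = 2500840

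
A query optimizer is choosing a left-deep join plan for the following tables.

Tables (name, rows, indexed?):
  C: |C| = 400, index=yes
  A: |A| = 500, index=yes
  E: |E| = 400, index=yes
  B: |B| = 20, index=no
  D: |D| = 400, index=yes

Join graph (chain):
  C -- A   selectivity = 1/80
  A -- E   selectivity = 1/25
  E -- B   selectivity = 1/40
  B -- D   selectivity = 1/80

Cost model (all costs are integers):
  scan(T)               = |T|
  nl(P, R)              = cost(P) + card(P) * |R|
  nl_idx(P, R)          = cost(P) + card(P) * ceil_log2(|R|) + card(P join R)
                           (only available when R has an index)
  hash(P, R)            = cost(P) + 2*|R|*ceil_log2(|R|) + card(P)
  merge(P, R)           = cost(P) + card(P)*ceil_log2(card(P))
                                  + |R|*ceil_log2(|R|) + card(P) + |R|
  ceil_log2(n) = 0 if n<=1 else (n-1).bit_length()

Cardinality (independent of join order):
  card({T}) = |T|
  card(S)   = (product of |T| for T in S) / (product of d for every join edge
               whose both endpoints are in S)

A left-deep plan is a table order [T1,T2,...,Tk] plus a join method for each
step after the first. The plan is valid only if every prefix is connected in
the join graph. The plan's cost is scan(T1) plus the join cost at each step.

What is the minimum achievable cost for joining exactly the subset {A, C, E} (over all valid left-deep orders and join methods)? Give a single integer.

16200

Selinger DP over subsets of {A,C,E}:
  {C}: scan cost=400, card=400
  {A}: scan cost=500, card=500
  {E}: scan cost=400, card=400
  {AC}: card=2500; try (A,nl_idx)→6500, (C,nl_idx)→7500, (C,hash)→8200, (A,merge)→9400, (C,merge)→9500, (A,hash)→9800 …(+2); best=6500 via (A,nl_idx)
  {AE}: card=8000; try (E,hash)→8200, (A,merge)→9400, (E,merge)→9500, (A,hash)→9800, (A,nl_idx)→12000, (E,nl_idx)→13000 …(+2); best=8200 via (E,hash)
  {ACE}: card=40000; try (E,hash)→16200, (C,hash)→23400, (E,merge)→43000, (E,nl_idx)→69000, (C,nl_idx)→120200, (C,merge)→124200 …(+2); best=16200 via (E,hash)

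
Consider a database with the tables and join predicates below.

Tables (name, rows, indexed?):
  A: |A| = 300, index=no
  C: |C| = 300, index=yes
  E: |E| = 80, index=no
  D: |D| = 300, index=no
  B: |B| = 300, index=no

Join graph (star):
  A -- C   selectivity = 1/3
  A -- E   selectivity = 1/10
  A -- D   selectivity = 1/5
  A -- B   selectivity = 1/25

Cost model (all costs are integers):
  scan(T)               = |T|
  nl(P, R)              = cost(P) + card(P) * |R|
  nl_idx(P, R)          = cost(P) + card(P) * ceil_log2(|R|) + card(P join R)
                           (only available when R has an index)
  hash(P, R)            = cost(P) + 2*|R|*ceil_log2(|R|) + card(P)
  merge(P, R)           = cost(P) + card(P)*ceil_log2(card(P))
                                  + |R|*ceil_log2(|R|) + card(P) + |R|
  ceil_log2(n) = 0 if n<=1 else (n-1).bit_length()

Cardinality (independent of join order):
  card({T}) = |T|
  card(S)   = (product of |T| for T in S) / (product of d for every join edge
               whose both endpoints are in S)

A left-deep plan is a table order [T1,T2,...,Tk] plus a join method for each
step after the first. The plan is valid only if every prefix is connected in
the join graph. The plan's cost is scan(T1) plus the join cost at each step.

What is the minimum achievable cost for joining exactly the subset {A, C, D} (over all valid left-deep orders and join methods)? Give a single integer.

29400

Selinger DP over subsets of {A,C,D}:
  {A}: scan cost=300, card=300
  {C}: scan cost=300, card=300
  {D}: scan cost=300, card=300
  {AC}: card=30000; try (C,hash)→6000, (A,hash)→6000, (C,merge)→6300, (A,merge)→6300, (C,nl_idx)→33000, (C,nl)→90300 …(+1); best=6000 via (C,hash)
  {AD}: card=18000; try (D,hash)→6000, (A,hash)→6000, (D,merge)→6300, (A,merge)→6300, (D,nl)→90300, (A,nl)→90300; best=6000 via (D,hash)
  {ACD}: card=1800000; try (C,hash)→29400, (D,hash)→41400, (C,merge)→297000, (D,merge)→489000, (C,nl_idx)→1968000, (C,nl)→5406000 …(+1); best=29400 via (C,hash)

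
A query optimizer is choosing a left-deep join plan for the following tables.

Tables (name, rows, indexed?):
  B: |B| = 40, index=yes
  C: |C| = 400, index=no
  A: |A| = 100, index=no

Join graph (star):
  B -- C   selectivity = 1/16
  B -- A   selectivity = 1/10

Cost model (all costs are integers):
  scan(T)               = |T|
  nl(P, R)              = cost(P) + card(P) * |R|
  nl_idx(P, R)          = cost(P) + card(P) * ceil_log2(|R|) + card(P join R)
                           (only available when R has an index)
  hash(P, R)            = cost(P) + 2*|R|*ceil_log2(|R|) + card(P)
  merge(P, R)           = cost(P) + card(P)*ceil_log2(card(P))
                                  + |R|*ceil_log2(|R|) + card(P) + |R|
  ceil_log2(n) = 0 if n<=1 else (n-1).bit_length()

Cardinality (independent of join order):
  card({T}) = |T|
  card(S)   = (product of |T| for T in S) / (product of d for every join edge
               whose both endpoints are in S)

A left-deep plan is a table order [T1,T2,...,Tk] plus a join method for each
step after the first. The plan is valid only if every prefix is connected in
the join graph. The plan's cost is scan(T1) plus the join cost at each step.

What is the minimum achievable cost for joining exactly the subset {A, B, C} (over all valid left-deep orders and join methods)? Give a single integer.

Selinger DP over subsets of {A,B,C}:
  {B}: scan cost=40, card=40
  {C}: scan cost=400, card=400
  {A}: scan cost=100, card=100
  {BC}: card=1000; try (B,hash)→1280, (B,nl_idx)→3800, (C,merge)→4320, (B,merge)→4680, (C,hash)→7280, (C,nl)→16040 …(+1); best=1280 via (B,hash)
  {AB}: card=400; try (B,hash)→680, (B,nl_idx)→1100, (A,merge)→1120, (B,merge)→1180, (A,hash)→1480, (A,nl)→4040 …(+1); best=680 via (B,hash)
  {ABC}: card=10000; try (A,hash)→3680, (C,hash)→8280, (C,merge)→8680, (A,merge)→13080, (A,nl)→101280, (C,nl)→160680; best=3680 via (A,hash)

3680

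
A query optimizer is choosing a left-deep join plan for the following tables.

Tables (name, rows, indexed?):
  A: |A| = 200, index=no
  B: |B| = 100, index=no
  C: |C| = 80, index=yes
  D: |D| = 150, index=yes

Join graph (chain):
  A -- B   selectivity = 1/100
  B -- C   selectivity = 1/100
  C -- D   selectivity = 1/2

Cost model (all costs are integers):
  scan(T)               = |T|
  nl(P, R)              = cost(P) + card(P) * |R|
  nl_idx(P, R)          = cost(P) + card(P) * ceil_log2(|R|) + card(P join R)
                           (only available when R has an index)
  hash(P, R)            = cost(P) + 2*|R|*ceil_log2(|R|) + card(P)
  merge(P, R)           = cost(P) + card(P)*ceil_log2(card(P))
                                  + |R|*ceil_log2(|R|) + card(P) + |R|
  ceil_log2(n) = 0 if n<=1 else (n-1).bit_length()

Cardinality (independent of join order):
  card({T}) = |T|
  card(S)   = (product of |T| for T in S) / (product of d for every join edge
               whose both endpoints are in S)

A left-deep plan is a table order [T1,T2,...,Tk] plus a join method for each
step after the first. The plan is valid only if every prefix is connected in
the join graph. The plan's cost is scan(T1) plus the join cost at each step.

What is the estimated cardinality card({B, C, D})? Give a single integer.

6000

Tables in S: B(100), C(80), D(150)
Edges inside S: B-C(d=100), C-D(d=2)
numerator = 100 * 80 * 150 = 1200000
denominator = 100 * 2 = 200
card(S) = 1200000 / 200 = 6000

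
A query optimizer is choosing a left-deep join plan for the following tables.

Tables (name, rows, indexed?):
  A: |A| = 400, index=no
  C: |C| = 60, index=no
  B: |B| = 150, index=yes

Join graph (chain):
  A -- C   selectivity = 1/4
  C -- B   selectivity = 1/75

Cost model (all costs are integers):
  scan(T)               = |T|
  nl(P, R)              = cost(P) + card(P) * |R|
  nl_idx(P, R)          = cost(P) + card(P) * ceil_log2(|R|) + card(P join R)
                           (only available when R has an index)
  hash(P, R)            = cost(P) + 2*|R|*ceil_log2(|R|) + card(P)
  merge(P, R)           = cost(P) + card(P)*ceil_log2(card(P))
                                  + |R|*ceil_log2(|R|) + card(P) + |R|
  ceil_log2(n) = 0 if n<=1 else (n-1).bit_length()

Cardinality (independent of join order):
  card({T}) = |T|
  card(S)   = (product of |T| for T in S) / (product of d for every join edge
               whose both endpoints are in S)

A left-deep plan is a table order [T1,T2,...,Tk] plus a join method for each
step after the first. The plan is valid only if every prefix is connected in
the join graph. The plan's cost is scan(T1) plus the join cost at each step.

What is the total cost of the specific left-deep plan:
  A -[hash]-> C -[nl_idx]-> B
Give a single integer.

61520

step 1: scan A: cost=400, card=400
step 2: join C via hash
    card(P join C) = 400*60/(4) = 6000
    cost = 400 + 2*60*6 + 400 = 1520
step 3: join B via nl_idx
    card(P join B) = 6000*150/(75) = 12000
    cost = 1520 + 6000*8 + 12000 = 61520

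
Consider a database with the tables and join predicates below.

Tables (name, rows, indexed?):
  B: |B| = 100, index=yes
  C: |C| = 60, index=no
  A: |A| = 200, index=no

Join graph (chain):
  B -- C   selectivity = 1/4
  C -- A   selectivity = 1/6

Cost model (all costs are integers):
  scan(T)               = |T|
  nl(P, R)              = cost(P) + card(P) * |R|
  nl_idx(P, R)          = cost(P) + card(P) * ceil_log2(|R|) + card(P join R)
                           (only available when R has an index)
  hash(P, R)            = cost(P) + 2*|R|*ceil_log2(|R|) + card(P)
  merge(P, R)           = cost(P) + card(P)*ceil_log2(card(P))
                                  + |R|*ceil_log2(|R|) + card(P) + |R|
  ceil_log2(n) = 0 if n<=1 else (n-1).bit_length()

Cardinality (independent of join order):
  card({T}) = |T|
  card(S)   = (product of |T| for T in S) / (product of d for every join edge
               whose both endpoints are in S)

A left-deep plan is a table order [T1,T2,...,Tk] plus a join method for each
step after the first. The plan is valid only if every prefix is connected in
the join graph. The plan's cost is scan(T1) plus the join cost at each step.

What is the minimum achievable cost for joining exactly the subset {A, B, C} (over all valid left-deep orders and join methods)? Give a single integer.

4520

Selinger DP over subsets of {A,B,C}:
  {B}: scan cost=100, card=100
  {C}: scan cost=60, card=60
  {A}: scan cost=200, card=200
  {BC}: card=1500; try (C,hash)→920, (B,merge)→1280, (C,merge)→1320, (B,hash)→1520, (B,nl_idx)→1980, (B,nl)→6060 …(+1); best=920 via (C,hash)
  {AC}: card=2000; try (C,hash)→1120, (A,merge)→2280, (C,merge)→2420, (A,hash)→3320, (A,nl)→12060, (C,nl)→12200; best=1120 via (C,hash)
  {ABC}: card=50000; try (B,hash)→4520, (A,hash)→5620, (A,merge)→20720, (B,merge)→25920, (B,nl_idx)→65120, (B,nl)→201120 …(+1); best=4520 via (B,hash)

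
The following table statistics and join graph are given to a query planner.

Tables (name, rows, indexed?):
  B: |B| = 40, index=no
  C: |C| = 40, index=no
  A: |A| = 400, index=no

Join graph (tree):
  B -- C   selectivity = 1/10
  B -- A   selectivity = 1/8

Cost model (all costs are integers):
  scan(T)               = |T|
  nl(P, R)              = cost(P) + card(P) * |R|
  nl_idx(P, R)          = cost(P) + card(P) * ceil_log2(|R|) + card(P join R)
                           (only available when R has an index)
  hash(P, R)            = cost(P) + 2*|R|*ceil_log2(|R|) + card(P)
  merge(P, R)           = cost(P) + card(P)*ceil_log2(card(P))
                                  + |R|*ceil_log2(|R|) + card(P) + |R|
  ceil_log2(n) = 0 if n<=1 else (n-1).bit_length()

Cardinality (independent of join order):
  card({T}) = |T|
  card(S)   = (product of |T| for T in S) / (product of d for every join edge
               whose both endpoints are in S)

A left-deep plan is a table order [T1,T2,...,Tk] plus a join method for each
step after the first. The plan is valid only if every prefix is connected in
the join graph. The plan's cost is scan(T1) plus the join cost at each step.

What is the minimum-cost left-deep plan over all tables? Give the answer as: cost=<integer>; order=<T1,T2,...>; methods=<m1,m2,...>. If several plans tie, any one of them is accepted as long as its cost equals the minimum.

cost=3760; order=A,B,C; methods=hash,hash

Selinger DP (subsets sized 1..n):
  {B}: scan cost=40, card=40
  {C}: scan cost=40, card=40
  {A}: scan cost=400, card=400
  {BC}: card=160; try (C,hash)→560, (B,hash)→560, (C,merge)→600, (B,merge)→600, (C,nl)→1640, (B,nl)→1640; best=560 via (C,hash)
  {AB}: card=2000; try (B,hash)→1280, (A,merge)→4320, (B,merge)→4680, (A,hash)→7280, (A,nl)→16040, (B,nl)→16400; best=1280 via (B,hash)
  {ABC}: card=8000; try (C,hash)→3760, (A,merge)→6000, (A,hash)→7920, (C,merge)→25560, (A,nl)→64560, (C,nl)→81280; best=3760 via (C,hash)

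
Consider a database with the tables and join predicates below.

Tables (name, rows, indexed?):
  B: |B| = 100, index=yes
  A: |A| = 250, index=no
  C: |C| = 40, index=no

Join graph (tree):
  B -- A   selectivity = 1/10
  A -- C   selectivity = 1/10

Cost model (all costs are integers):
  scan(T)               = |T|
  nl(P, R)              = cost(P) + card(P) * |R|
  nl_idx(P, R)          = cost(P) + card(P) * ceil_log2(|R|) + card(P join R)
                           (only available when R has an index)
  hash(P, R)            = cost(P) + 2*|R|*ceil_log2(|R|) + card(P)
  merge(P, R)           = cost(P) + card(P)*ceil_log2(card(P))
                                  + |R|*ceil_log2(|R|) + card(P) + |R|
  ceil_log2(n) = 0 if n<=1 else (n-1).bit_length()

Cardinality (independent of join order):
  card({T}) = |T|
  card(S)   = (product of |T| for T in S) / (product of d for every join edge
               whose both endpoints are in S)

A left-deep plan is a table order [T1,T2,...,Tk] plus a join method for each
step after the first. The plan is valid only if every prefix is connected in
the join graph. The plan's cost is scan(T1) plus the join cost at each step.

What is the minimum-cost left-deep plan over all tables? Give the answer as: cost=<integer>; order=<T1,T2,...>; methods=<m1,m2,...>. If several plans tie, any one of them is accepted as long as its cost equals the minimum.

cost=3380; order=A,C,B; methods=hash,hash

Selinger DP (subsets sized 1..n):
  {B}: scan cost=100, card=100
  {A}: scan cost=250, card=250
  {C}: scan cost=40, card=40
  {AB}: card=2500; try (B,hash)→1900, (A,merge)→3150, (B,merge)→3300, (A,hash)→4200, (B,nl_idx)→4500, (A,nl)→25100 …(+1); best=1900 via (B,hash)
  {AC}: card=1000; try (C,hash)→980, (A,merge)→2570, (C,merge)→2780, (A,hash)→4080, (A,nl)→10040, (C,nl)→10250; best=980 via (C,hash)
  {ABC}: card=10000; try (B,hash)→3380, (C,hash)→4880, (B,merge)→12780, (B,nl_idx)→17980, (C,merge)→34680, (B,nl)→100980 …(+1); best=3380 via (B,hash)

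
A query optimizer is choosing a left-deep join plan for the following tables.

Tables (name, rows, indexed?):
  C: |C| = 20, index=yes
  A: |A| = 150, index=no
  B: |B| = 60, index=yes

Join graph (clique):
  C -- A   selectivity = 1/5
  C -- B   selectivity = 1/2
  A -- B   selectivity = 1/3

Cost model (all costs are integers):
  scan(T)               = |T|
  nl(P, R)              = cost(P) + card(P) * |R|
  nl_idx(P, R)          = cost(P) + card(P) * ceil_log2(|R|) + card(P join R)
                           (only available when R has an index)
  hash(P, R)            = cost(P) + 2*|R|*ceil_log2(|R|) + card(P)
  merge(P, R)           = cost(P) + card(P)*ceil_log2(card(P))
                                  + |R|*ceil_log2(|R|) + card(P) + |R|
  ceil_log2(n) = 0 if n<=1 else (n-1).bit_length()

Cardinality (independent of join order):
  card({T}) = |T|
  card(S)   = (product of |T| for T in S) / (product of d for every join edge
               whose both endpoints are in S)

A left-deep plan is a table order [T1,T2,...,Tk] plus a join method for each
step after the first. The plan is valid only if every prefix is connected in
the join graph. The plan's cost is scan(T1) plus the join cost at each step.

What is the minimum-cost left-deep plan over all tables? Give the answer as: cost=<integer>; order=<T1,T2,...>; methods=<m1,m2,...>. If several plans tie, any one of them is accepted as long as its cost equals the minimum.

Selinger DP (subsets sized 1..n):
  {C}: scan cost=20, card=20
  {A}: scan cost=150, card=150
  {B}: scan cost=60, card=60
  {AC}: card=600; try (C,hash)→500, (A,merge)→1490, (C,nl_idx)→1500, (C,merge)→1620, (A,hash)→2440, (A,nl)→3020 …(+1); best=500 via (C,hash)
  {BC}: card=600; try (C,hash)→320, (B,merge)→560, (C,merge)→600, (B,nl_idx)→740, (B,hash)→760, (C,nl_idx)→960 …(+2); best=320 via (C,hash)
  {AB}: card=3000; try (B,hash)→1020, (A,merge)→1830, (B,merge)→1920, (A,hash)→2520, (B,nl_idx)→4050, (A,nl)→9060 …(+1); best=1020 via (B,hash)
  {ABC}: card=6000; try (B,hash)→1820, (A,hash)→3320, (C,hash)→4220, (B,merge)→7520, (A,merge)→8270, (B,nl_idx)→10100 …(+5); best=1820 via (B,hash)

cost=1820; order=A,C,B; methods=hash,hash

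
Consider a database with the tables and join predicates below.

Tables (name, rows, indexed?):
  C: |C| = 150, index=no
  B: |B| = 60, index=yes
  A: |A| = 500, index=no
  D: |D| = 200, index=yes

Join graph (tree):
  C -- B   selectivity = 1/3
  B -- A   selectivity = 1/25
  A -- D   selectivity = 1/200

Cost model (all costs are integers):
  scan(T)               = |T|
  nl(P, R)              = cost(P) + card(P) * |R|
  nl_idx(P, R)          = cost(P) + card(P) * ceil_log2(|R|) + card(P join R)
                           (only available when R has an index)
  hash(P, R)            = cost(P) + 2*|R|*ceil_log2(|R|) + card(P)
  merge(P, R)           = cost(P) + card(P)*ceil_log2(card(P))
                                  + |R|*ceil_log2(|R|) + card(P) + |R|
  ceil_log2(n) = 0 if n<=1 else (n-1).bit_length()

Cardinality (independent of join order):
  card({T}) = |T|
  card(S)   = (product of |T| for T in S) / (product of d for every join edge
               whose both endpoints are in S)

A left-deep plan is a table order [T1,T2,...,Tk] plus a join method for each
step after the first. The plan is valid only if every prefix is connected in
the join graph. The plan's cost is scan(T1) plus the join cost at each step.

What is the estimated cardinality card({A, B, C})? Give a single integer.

Tables in S: A(500), B(60), C(150)
Edges inside S: C-B(d=3), B-A(d=25)
numerator = 500 * 60 * 150 = 4500000
denominator = 3 * 25 = 75
card(S) = 4500000 / 75 = 60000

60000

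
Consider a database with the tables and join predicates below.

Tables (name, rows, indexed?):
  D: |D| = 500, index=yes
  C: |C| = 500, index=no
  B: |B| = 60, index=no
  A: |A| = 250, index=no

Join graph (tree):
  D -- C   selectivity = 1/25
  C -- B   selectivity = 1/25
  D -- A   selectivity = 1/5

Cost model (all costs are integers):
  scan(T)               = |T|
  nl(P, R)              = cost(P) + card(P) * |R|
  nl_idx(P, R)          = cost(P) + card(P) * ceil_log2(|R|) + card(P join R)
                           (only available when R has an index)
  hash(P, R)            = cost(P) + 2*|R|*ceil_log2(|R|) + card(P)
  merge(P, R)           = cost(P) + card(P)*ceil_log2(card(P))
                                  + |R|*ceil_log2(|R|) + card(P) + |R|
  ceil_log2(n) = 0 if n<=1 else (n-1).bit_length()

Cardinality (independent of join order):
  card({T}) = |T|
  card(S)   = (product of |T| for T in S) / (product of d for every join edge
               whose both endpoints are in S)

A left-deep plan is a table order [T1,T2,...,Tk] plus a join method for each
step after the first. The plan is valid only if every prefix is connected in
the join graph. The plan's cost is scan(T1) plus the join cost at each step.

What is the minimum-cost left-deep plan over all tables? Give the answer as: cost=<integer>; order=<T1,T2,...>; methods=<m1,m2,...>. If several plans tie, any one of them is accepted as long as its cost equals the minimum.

Selinger DP (subsets sized 1..n):
  {D}: scan cost=500, card=500
  {C}: scan cost=500, card=500
  {B}: scan cost=60, card=60
  {A}: scan cost=250, card=250
  {CD}: card=10000; try (D,hash)→10000, (C,hash)→10000, (D,merge)→10500, (C,merge)→10500, (D,nl_idx)→15000, (D,nl)→250500 …(+1); best=10000 via (D,hash)
  {AD}: card=25000; try (A,hash)→5000, (D,merge)→7500, (A,merge)→7750, (D,hash)→9500, (D,nl_idx)→27500, (D,nl)→125250 …(+1); best=5000 via (A,hash)
  {BC}: card=1200; try (B,hash)→1720, (C,merge)→5480, (B,merge)→5920, (C,hash)→9120, (C,nl)→30060, (B,nl)→30500; best=1720 via (B,hash)
  {BCD}: card=24000; try (D,hash)→11920, (B,hash)→20720, (D,merge)→21120, (D,nl_idx)→36520, (B,merge)→160420, (D,nl)→601720 …(+1); best=11920 via (D,hash)
  {ACD}: card=500000; try (A,hash)→24000, (C,hash)→39000, (A,merge)→162250, (C,merge)→410000, (A,nl)→2510000, (C,nl)→12505000; best=24000 via (A,hash)
  {ABCD}: card=1200000; try (A,hash)→39920, (A,merge)→398170, (B,hash)→524720, (A,nl)→6011920, (B,merge)→10024420, (B,nl)→30024000; best=39920 via (A,hash)

cost=39920; order=C,B,D,A; methods=hash,hash,hash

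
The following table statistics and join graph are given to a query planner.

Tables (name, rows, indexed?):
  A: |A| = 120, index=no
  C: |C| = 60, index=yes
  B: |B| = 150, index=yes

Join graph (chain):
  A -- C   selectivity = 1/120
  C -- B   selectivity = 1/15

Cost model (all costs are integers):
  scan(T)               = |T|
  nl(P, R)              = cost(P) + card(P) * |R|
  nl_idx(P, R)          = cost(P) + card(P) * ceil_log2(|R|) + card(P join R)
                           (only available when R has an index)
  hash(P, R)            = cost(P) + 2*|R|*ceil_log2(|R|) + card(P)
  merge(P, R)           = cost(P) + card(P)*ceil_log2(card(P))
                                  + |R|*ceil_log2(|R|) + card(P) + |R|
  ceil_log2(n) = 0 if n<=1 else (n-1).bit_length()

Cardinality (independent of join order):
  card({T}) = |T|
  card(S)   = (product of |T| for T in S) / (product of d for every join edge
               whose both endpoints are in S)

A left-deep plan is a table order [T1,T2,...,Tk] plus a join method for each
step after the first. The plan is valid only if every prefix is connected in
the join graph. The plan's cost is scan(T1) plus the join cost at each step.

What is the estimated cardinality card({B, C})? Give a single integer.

Tables in S: B(150), C(60)
Edges inside S: C-B(d=15)
numerator = 150 * 60 = 9000
denominator = 15 = 15
card(S) = 9000 / 15 = 600

600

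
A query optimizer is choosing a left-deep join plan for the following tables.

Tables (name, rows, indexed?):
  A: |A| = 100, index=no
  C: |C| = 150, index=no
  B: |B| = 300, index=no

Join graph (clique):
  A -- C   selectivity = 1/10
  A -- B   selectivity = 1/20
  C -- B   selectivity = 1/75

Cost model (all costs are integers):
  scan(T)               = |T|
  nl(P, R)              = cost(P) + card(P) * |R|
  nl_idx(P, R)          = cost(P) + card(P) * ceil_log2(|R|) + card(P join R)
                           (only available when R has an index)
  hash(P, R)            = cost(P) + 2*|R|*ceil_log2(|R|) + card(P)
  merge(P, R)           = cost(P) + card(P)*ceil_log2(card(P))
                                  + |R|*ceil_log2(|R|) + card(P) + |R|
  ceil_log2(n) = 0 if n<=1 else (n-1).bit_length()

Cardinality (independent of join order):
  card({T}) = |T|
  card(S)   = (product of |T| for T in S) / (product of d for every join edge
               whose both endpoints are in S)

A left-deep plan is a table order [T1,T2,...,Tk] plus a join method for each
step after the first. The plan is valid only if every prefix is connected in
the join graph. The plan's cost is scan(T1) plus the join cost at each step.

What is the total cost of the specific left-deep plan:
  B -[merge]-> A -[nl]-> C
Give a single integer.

229100

step 1: scan B: cost=300, card=300
step 2: join A via merge
    card(P join A) = 300*100/(20) = 1500
    cost = 300 + 300*9 + 100*7 + 300 + 100 = 4100
step 3: join C via nl
    card(P join C) = 1500*150/(10*75) = 300
    cost = 4100 + 1500*150 = 229100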